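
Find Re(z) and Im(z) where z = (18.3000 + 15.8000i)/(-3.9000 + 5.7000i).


Multiply by conjugate: (18.3000 + 15.8000i)(-3.9000 - 5.7000i) / ((-3.9)^2 + 5.7^2)
Numerator real = 18.3*(-3.9) + 15.8*5.7 = 18.69
Numerator imag = 15.8*(-3.9) - 18.3*5.7 = -165.93
Denominator = 47.7
Re(z) = 18.69/47.7 = 0.3918
Im(z) = -165.93/47.7 = -3.4786

Re(z) = 0.3918, Im(z) = -3.4786


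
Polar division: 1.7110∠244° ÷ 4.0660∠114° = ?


r = 1.7110 / 4.0660 = 0.4208
theta = 244° - 114° = 130° = 130° (mod 360)

0.4208 cis(130°)


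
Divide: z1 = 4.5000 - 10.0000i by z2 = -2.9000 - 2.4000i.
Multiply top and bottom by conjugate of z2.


Conjugate of z2 = -2.9000 + 2.4000i
Numerator: (4.5000 - 10.0000i)(-2.9000 + 2.4000i) = 10.9500 + 39.8000i
Denominator: (-2.9)^2 + (-2.4)^2 = 14.17
Result = (10.9500 + 39.8000i)/14.17

0.7728 + 2.8088i


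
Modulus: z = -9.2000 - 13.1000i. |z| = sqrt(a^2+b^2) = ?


|z| = sqrt((-9.2)^2 + (-13.1)^2) = sqrt(84.64 + 171.61) = sqrt(256.25) = 16.0078

|z| = 16.0078


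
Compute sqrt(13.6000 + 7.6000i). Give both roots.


|z| = sqrt(184.96+57.76) = 15.5795
sqrt((|z|+a)/2) = sqrt((15.5795+13.6)/2) = sqrt(14.5897) = 3.8197
sqrt((|z|-a)/2) = sqrt((15.5795-13.6)/2) = sqrt(0.9897) = 0.9949

±(3.8197 + 0.9949i) i.e. 3.8197 + 0.9949i and -3.8197 - 0.9949i


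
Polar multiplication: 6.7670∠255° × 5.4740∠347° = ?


r = 6.7670 * 5.4740 = 37.0426
theta = 255° + 347° = 602° = 242° (mod 360)

37.0426 cis(242°)


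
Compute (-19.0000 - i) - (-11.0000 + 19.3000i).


Real: -19 + 11 = -8
Imag: -1 - 19.3 = -20.3

-8.0000 - 20.3000i


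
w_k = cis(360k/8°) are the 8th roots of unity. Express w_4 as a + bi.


Angle = 360*4/8 = 180°
a = cos(180°) = -1.0000
b = sin(180°) = 0

-1.0000 + 0i


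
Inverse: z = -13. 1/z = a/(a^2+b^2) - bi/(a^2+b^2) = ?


|z|^2 = 169+0 = 169
1/z = (-13 - 0i)/169

1/z = -0.0769 + 0i


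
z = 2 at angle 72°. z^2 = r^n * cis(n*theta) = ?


r^2 = 2^2 = 4
n*theta = 2*72° = 144° = 144° (mod 360)
a = 4*cos(144°) = -3.2361
b = 4*sin(144°) = 2.3511

4 cis(144°) = -3.2361 + 2.3511i


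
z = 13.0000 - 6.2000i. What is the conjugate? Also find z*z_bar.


z_bar = 13.0000 + 6.2000i
z*z_bar = 13^2 + (-6.2)^2 = 169 + 38.44 = 207.44

z_bar = 13.0000 + 6.2000i, z*z_bar = 207.44


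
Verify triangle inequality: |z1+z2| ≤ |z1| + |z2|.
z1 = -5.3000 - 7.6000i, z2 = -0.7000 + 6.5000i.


|z1| = sqrt((-5.3)^2 + (-7.6)^2) = sqrt(85.85) = 9.2655
|z2| = sqrt((-0.7)^2 + 6.5^2) = sqrt(42.74) = 6.5376
z1+z2 = -6.0000 - 1.1000i
|z1+z2| = sqrt(37.21) = 6.1000
|z1|+|z2| = 9.2655 + 6.5376 = 15.8031

|z1+z2| = 6.1000 ≤ |z1|+|z2| = 15.8031 (verified)


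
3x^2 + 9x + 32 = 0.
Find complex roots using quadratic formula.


disc = 9^2 - 4*3*32 = 81 - 384 = -303
sqrt(|disc|) = sqrt(303) = 17.4069
Real part = -9/(2*3) = -1.5000
Imag part = 17.4069/(2*3) = 2.9011

-1.5000 ± 2.9011i


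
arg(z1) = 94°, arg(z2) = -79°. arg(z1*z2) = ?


arg(z1*z2) = 94° - 79° = 15°
Normalized to (-180°, 180°]: 15°

15°


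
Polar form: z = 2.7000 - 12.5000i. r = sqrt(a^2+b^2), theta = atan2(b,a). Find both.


r = sqrt(7.29+156.25) = sqrt(163.54) = 12.7883
theta = atan2(-12.5, 2.7) = -77.8114 degrees

r = 12.7883, theta = -77.8114 degrees


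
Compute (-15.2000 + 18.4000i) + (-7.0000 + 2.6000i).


Real: -15.2 - 7 = -22.2
Imag: 18.4 + 2.6 = 21

-22.2000 + 21.0000i


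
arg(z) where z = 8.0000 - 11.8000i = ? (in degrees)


Re = 8, Im = -11.8
arg = atan2(-11.8, 8) = -55.8641 degrees

arg(z) = -55.8641 degrees


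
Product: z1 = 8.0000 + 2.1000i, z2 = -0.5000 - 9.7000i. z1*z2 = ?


Real = 8*(-0.5) - 2.1*(-9.7) = -4 - (-20.37) = 16.37
Imag = 8*(-9.7) - (0.5)*2.1 = -77.6 - (1.05) = -78.65

16.3700 - 78.6500i


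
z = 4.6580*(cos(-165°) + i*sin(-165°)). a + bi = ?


a = 4.6580*cos(-165°) = 4.6580*(-0.96593) = -4.4993
b = 4.6580*sin(-165°) = 4.6580*(-0.25882) = -1.2056

-4.4993 - 1.2056i


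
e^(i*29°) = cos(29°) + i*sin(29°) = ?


cos(29°) = 0.8746
sin(29°) = 0.4848

e^(i*29°) = 0.8746 + 0.4848i


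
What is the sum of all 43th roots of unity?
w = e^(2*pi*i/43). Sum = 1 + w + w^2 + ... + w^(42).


The sum of all 43th roots of unity is 0.
Geometric series: (1 - w^43)/(1 - w) = (1-1)/(1-w) = 0 since w^43 = 1, w ≠ 1.
Alternatively: coefficient of z^42 in z^43 - 1 is 0.

0


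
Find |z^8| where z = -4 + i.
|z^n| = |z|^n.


|z| = sqrt(16+1) = sqrt(17) = 4.1231
|z^8| = |z|^8 = (sqrt(17))^8 = 17^4 = 83521

|z^8| = 83521


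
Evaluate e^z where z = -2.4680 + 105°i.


e^-2.4680 = 0.0848
cos(105°) = -0.2588
sin(105°) = 0.9659
Real = 0.0848*(-0.2588) = -0.0219
Imag = 0.0848*0.9659 = 0.0819

-0.0219 + 0.0819i


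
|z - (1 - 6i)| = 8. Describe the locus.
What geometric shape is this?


|z - z0| = r is a circle with center z0 and radius r.
Center = (1, -6), radius = 8

Circle with center (1, -6) and radius 8


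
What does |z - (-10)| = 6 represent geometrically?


|z - z0| = r is a circle with center z0 and radius r.
Center = (-10, 0), radius = 6

Circle with center (-10, 0) and radius 6


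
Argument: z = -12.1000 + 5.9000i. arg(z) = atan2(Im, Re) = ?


Re = -12.1, Im = 5.9
arg = atan2(5.9, -12.1) = 154.0060 degrees

arg(z) = 154.0060 degrees


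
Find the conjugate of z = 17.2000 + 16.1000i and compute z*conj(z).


z_bar = 17.2000 - 16.1000i
z*z_bar = 17.2^2 + 16.1^2 = 295.84 + 259.21 = 555.05

z_bar = 17.2000 - 16.1000i, z*z_bar = 555.05


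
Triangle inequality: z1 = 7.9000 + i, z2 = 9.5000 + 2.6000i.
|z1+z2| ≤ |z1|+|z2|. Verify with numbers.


|z1| = sqrt(7.9^2 + 1^2) = sqrt(63.41) = 7.9630
|z2| = sqrt(9.5^2 + 2.6^2) = sqrt(97.01) = 9.8494
z1+z2 = 17.4000 + 3.6000i
|z1+z2| = sqrt(315.72) = 17.7685
|z1|+|z2| = 7.9630 + 9.8494 = 17.8124

|z1+z2| = 17.7685 ≤ |z1|+|z2| = 17.8124 (verified)


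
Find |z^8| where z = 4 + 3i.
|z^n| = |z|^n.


|z| = sqrt(16+9) = sqrt(25) = 5
|z^8| = |z|^8 = 5^8 = 390625

|z^8| = 390625


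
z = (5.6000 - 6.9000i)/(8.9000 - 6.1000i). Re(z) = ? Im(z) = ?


Multiply by conjugate: (5.6000 - 6.9000i)(8.9000 + 6.1000i) / (8.9^2 + (-6.1)^2)
Numerator real = 5.6*8.9 - (6.9)*(-6.1) = 91.93
Numerator imag = -6.9*8.9 - 5.6*(-6.1) = -27.25
Denominator = 116.42
Re(z) = 91.93/116.42 = 0.7896
Im(z) = -27.25/116.42 = -0.2341

Re(z) = 0.7896, Im(z) = -0.2341


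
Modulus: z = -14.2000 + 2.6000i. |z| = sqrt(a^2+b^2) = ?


|z| = sqrt((-14.2)^2 + 2.6^2) = sqrt(201.64 + 6.76) = sqrt(208.4) = 14.4361

|z| = 14.4361


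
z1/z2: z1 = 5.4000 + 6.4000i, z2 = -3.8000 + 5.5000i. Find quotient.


Conjugate of z2 = -3.8000 - 5.5000i
Numerator: (5.4000 + 6.4000i)(-3.8000 - 5.5000i) = 14.6800 - 54.0200i
Denominator: (-3.8)^2 + 5.5^2 = 44.69
Result = (14.6800 - 54.0200i)/44.69

0.3285 - 1.2088i


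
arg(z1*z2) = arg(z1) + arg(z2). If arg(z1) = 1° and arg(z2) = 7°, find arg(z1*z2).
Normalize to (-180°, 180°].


arg(z1*z2) = 1° + 7° = 8°
Normalized to (-180°, 180°]: 8°

8°


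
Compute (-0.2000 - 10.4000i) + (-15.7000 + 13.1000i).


Real: -0.2 - 15.7 = -15.9
Imag: -10.4 + 13.1 = 2.7

-15.9000 + 2.7000i


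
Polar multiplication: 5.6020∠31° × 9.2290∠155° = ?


r = 5.6020 * 9.2290 = 51.7009
theta = 31° + 155° = 186° = 186° (mod 360)

51.7009 cis(186°)


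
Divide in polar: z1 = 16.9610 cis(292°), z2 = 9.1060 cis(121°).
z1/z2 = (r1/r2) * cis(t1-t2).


r = 16.9610 / 9.1060 = 1.8626
theta = 292° - 121° = 171° = 171° (mod 360)

1.8626 cis(171°)


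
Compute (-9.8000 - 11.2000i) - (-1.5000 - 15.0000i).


Real: -9.8 + 1.5 = -8.3
Imag: -11.2 + 15 = 3.8

-8.3000 + 3.8000i


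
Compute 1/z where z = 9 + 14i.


|z|^2 = 81+196 = 277
1/z = (9 - 14i)/277

1/z = 0.0325 - 0.0505i


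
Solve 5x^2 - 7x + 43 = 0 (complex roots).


disc = (-7)^2 - 4*5*43 = 49 - 860 = -811
sqrt(|disc|) = sqrt(811) = 28.4781
Real part = 7/(2*5) = 0.7000
Imag part = 28.4781/(2*5) = 2.8478

0.7000 ± 2.8478i


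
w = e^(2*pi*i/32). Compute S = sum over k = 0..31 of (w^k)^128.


The roots are w_k = w^k with w = e^(2*pi*i/32), and (w^k)^128 = (w^128)^k.
So S = 1 + u + u^2 + ... + u^(31) with u = w^128.
128 = 4*32 + 0, so 128 is a multiple of 32 and u = (w^32)^4 = 1.
Every one of the 32 terms equals 1: S = 32

S = 32


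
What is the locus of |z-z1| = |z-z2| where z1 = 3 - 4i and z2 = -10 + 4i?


Equal distances means the locus is the perpendicular bisector of z1 and z2.
Midpoint = ((3+(-10))/2, (-4+4)/2) = (-3.5000, 0)

Perpendicular bisector through (-3.5000, 0)


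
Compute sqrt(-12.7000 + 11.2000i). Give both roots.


|z| = sqrt(161.29+125.44) = 16.9331
sqrt((|z|+a)/2) = sqrt((16.9331+(-12.7))/2) = sqrt(2.1166) = 1.4548
sqrt((|z|-a)/2) = sqrt((16.9331-(-12.7))/2) = sqrt(14.8166) = 3.8492

±(1.4548 + 3.8492i) i.e. 1.4548 + 3.8492i and -1.4548 - 3.8492i


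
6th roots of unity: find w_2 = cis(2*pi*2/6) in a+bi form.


Angle = 360*2/6 = 120°
a = cos(120°) = -0.5000
b = sin(120°) = 0.8660

-0.5000 + 0.8660i


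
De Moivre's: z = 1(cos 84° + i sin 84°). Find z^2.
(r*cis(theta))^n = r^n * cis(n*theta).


r^2 = 1^2 = 1
n*theta = 2*84° = 168° = 168° (mod 360)
a = 1*cos(168°) = -0.9781
b = 1*sin(168°) = 0.2079

1 cis(168°) = -0.9781 + 0.2079i


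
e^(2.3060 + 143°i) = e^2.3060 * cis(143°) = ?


e^2.3060 = 10.0342
cos(143°) = -0.79864
sin(143°) = 0.601815
Real = 10.0342*(-0.79864) = -8.0137
Imag = 10.0342*0.601815 = 6.0387

-8.0137 + 6.0387i


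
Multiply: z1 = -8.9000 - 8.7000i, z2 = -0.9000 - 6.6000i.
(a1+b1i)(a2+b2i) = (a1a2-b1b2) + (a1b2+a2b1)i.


Real = -8.9*(-0.9) - (-8.7)*(-6.6) = 8.01 - 57.42 = -49.41
Imag = -8.9*(-6.6) - (0.9)*(-8.7) = 58.74 + 7.83 = 66.57

-49.4100 + 66.5700i


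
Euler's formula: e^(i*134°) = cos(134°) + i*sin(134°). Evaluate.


cos(134°) = -0.6947
sin(134°) = 0.7193

e^(i*134°) = -0.6947 + 0.7193i


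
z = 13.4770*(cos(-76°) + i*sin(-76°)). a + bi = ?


a = 13.4770*cos(-76°) = 13.4770*0.24192 = 3.2604
b = 13.4770*sin(-76°) = 13.4770*(-0.9703) = -13.0767

3.2604 - 13.0767i


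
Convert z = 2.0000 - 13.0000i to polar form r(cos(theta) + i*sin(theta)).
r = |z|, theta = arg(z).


r = sqrt(4+169) = sqrt(173) = 13.1529
theta = atan2(-13, 2) = -81.2538 degrees

r = 13.1529, theta = -81.2538 degrees


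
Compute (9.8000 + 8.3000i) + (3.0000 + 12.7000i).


Real: 9.8 + 3 = 12.8
Imag: 8.3 + 12.7 = 21

12.8000 + 21.0000i


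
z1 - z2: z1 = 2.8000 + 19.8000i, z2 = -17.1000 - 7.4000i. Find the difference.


Real: 2.8 + 17.1 = 19.9
Imag: 19.8 + 7.4 = 27.2

19.9000 + 27.2000i


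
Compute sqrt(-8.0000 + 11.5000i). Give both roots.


|z| = sqrt(64+132.25) = 14.0089
sqrt((|z|+a)/2) = sqrt((14.0089+(-8))/2) = sqrt(3.0045) = 1.7333
sqrt((|z|-a)/2) = sqrt((14.0089-(-8))/2) = sqrt(11.0045) = 3.3173

±(1.7333 + 3.3173i) i.e. 1.7333 + 3.3173i and -1.7333 - 3.3173i


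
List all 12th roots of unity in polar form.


The 12th roots of unity are cis(360k/12°) for k=0..11
Angle step = 360/12 = 30°
Primitive root: cis(30°)
Primitive root = 0.8660 + 0.5000i

12 roots at angles: 0°, 30°, 60°, 90°, 120°, 150°, 180°, 210°, 240°, 270°, 300°, 330°


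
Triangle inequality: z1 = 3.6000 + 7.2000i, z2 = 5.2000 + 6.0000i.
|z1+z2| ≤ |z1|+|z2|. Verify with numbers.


|z1| = sqrt(3.6^2 + 7.2^2) = sqrt(64.8) = 8.0498
|z2| = sqrt(5.2^2 + 6^2) = sqrt(63.04) = 7.9398
z1+z2 = 8.8000 + 13.2000i
|z1+z2| = sqrt(251.68) = 15.8644
|z1|+|z2| = 8.0498 + 7.9398 = 15.9896

|z1+z2| = 15.8644 ≤ |z1|+|z2| = 15.9896 (verified)


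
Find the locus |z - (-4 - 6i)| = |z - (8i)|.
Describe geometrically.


Equal distances means the locus is the perpendicular bisector of z1 and z2.
Midpoint = ((-4+0)/2, (-6+8)/2) = (-2.0000, 1.0000)

Perpendicular bisector through (-2.0000, 1.0000)


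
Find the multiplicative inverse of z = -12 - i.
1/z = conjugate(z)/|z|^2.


|z|^2 = 144+1 = 145
1/z = (-12 + 1i)/145

1/z = -0.0828 + 0.0069i


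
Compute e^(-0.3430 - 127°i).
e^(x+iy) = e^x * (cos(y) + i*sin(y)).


e^-0.3430 = 0.7096
cos(-127°) = -0.60182
sin(-127°) = -0.7986
Real = 0.7096*(-0.60182) = -0.4271
Imag = 0.7096*(-0.7986) = -0.5667

-0.4271 - 0.5667i


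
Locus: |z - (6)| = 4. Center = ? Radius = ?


|z - z0| = r is a circle with center z0 and radius r.
Center = (6, 0), radius = 4

Circle with center (6, 0) and radius 4


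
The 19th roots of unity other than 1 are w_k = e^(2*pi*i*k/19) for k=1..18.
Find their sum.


With w = e^(2*pi*i/19), all 19 of the 19th roots of unity w^0 = 1, w, ..., w^(18) sum to 0: 1 + w + ... + w^(18) = (1 - w^19)/(1 - w) = 0 since w^19 = 1, w ≠ 1.
Removing the root 1: w + w^2 + ... + w^(18) = 0 - 1 = -1

Sum = -1


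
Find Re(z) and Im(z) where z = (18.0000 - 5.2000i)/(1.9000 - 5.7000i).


Multiply by conjugate: (18.0000 - 5.2000i)(1.9000 + 5.7000i) / (1.9^2 + (-5.7)^2)
Numerator real = 18*1.9 - (5.2)*(-5.7) = 63.84
Numerator imag = -5.2*1.9 - 18*(-5.7) = 92.72
Denominator = 36.1
Re(z) = 63.84/36.1 = 1.7684
Im(z) = 92.72/36.1 = 2.5684

Re(z) = 1.7684, Im(z) = 2.5684


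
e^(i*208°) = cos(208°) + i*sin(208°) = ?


cos(208°) = -0.8829
sin(208°) = -0.4695

e^(i*208°) = -0.8829 - 0.4695i


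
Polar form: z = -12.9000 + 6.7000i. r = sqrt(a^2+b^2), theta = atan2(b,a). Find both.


r = sqrt(166.41+44.89) = sqrt(211.3) = 14.5362
theta = atan2(6.7, -12.9) = 152.5535 degrees

r = 14.5362, theta = 152.5535 degrees


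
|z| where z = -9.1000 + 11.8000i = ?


|z| = sqrt((-9.1)^2 + 11.8^2) = sqrt(82.81 + 139.24) = sqrt(222.05) = 14.9013

|z| = 14.9013


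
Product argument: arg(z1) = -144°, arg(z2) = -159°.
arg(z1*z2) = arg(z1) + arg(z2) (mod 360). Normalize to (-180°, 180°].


arg(z1*z2) = -144° - 159° = -303°
Normalized to (-180°, 180°]: 57°

57°


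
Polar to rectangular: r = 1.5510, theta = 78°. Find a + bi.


a = 1.5510*cos(78°) = 1.5510*0.2079 = 0.3225
b = 1.5510*sin(78°) = 1.5510*0.97815 = 1.5171

0.3225 + 1.5171i


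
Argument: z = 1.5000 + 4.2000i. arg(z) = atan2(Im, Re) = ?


Re = 1.5, Im = 4.2
arg = atan2(4.2, 1.5) = 70.3462 degrees

arg(z) = 70.3462 degrees


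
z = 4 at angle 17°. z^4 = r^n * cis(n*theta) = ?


r^4 = 4^4 = 256
n*theta = 4*17° = 68° = 68° (mod 360)
a = 256*cos(68°) = 95.8993
b = 256*sin(68°) = 237.3591

256 cis(68°) = 95.8993 + 237.3591i


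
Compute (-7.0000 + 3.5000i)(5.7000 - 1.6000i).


Real = -7*5.7 - 3.5*(-1.6) = -39.9 - (-5.6) = -34.3
Imag = -7*(-1.6) + 5.7*3.5 = 11.2 + 19.95 = 31.15

-34.3000 + 31.1500i


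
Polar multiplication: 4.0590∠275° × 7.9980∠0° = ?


r = 4.0590 * 7.9980 = 32.4639
theta = 275° + 0° = 275° = 275° (mod 360)

32.4639 cis(275°)


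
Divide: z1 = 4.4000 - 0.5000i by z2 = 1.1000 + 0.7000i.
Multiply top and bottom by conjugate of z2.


Conjugate of z2 = 1.1000 - 0.7000i
Numerator: (4.4000 - 0.5000i)(1.1000 - 0.7000i) = 4.4900 - 3.6300i
Denominator: 1.1^2 + 0.7^2 = 1.7
Result = (4.4900 - 3.6300i)/1.7

2.6412 - 2.1353i


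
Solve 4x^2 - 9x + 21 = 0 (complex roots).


disc = (-9)^2 - 4*4*21 = 81 - 336 = -255
sqrt(|disc|) = sqrt(255) = 15.9687
Real part = 9/(2*4) = 1.1250
Imag part = 15.9687/(2*4) = 1.9961

1.1250 ± 1.9961i


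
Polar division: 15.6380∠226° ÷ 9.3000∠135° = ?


r = 15.6380 / 9.3000 = 1.6815
theta = 226° - 135° = 91° = 91° (mod 360)

1.6815 cis(91°)


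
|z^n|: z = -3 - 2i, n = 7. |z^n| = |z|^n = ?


|z| = sqrt(9+4) = sqrt(13) = 3.6056
|z^7| = |z|^7 = (sqrt(13))^7 = 13^3 * sqrt(13) = 2197*sqrt(13)

|z^7| = 2197*sqrt(13) ≈ 7921.3962


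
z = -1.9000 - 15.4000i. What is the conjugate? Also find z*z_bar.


z_bar = -1.9000 + 15.4000i
z*z_bar = (-1.9)^2 + (-15.4)^2 = 3.61 + 237.16 = 240.77

z_bar = -1.9000 + 15.4000i, z*z_bar = 240.77


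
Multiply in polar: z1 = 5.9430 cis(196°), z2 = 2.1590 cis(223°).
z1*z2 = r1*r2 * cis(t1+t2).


r = 5.9430 * 2.1590 = 12.8309
theta = 196° + 223° = 419° = 59° (mod 360)

12.8309 cis(59°)


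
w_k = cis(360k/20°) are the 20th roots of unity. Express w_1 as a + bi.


Angle = 360*1/20 = 18°
a = cos(18°) = 0.9511
b = sin(18°) = 0.3090

0.9511 + 0.3090i


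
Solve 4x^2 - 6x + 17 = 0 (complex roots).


disc = (-6)^2 - 4*4*17 = 36 - 272 = -236
sqrt(|disc|) = sqrt(236) = 15.3623
Real part = 6/(2*4) = 0.7500
Imag part = 15.3623/(2*4) = 1.9203

0.7500 ± 1.9203i


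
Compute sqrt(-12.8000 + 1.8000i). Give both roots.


|z| = sqrt(163.84+3.24) = 12.9259
sqrt((|z|+a)/2) = sqrt((12.9259+(-12.8))/2) = sqrt(0.0630) = 0.2509
sqrt((|z|-a)/2) = sqrt((12.9259-(-12.8))/2) = sqrt(12.8630) = 3.5865

±(0.2509 + 3.5865i) i.e. 0.2509 + 3.5865i and -0.2509 - 3.5865i


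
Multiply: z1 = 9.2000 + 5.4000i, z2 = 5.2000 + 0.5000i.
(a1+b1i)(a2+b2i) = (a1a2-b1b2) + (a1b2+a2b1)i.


Real = 9.2*5.2 - 5.4*0.5 = 47.84 - 2.7 = 45.14
Imag = 9.2*0.5 + 5.2*5.4 = 4.6 + 28.08 = 32.68

45.1400 + 32.6800i


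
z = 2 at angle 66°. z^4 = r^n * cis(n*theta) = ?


r^4 = 2^4 = 16
n*theta = 4*66° = 264° = 264° (mod 360)
a = 16*cos(264°) = -1.6725
b = 16*sin(264°) = -15.9124

16 cis(264°) = -1.6725 - 15.9124i


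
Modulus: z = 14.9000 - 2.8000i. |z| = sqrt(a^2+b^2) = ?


|z| = sqrt(14.9^2 + (-2.8)^2) = sqrt(222.01 + 7.84) = sqrt(229.85) = 15.1608

|z| = 15.1608


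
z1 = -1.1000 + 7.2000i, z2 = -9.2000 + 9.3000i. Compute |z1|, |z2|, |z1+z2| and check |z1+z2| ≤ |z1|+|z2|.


|z1| = sqrt((-1.1)^2 + 7.2^2) = sqrt(53.05) = 7.2835
|z2| = sqrt((-9.2)^2 + 9.3^2) = sqrt(171.13) = 13.0817
z1+z2 = -10.3000 + 16.5000i
|z1+z2| = sqrt(378.34) = 19.4510
|z1|+|z2| = 7.2835 + 13.0817 = 20.3652

|z1+z2| = 19.4510 ≤ |z1|+|z2| = 20.3652 (verified)


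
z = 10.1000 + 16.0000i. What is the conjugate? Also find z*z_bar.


z_bar = 10.1000 - 16.0000i
z*z_bar = 10.1^2 + 16^2 = 102.01 + 256 = 358.01

z_bar = 10.1000 - 16.0000i, z*z_bar = 358.01


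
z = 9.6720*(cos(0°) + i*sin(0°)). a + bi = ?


a = 9.6720*cos(0°) = 9.6720*1 = 9.6720
b = 9.6720*sin(0°) = 9.6720*0 = 0

9.6720 + 0i


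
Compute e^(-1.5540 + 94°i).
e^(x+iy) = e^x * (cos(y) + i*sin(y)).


e^-1.5540 = 0.2114
cos(94°) = -0.06976
sin(94°) = 0.9976
Real = 0.2114*(-0.06976) = -0.0147
Imag = 0.2114*0.9976 = 0.2109

-0.0147 + 0.2109i


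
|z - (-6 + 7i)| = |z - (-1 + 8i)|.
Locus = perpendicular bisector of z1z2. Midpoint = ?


Equal distances means the locus is the perpendicular bisector of z1 and z2.
Midpoint = ((-6+(-1))/2, (7+8)/2) = (-3.5000, 7.5000)

Perpendicular bisector through (-3.5000, 7.5000)


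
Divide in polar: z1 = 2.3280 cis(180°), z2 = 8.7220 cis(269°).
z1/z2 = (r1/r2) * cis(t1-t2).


r = 2.3280 / 8.7220 = 0.2669
theta = 180° - 269° = -89° = 271° (mod 360)

0.2669 cis(271°)


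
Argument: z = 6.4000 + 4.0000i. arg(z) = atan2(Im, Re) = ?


Re = 6.4, Im = 4
arg = atan2(4, 6.4) = 32.0054 degrees

arg(z) = 32.0054 degrees


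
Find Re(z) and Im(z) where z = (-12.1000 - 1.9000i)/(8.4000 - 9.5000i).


Multiply by conjugate: (-12.1000 - 1.9000i)(8.4000 + 9.5000i) / (8.4^2 + (-9.5)^2)
Numerator real = -12.1*8.4 - (1.9)*(-9.5) = -83.59
Numerator imag = -1.9*8.4 - (-12.1)*(-9.5) = -130.91
Denominator = 160.81
Re(z) = -83.59/160.81 = -0.5198
Im(z) = -130.91/160.81 = -0.8141

Re(z) = -0.5198, Im(z) = -0.8141


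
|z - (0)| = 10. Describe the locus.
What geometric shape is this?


|z - z0| = r is a circle with center z0 and radius r.
Center = (0, 0), radius = 10

Circle with center (0, 0) and radius 10


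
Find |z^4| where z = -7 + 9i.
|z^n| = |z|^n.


|z| = sqrt(49+81) = sqrt(130) = 11.4018
|z^4| = |z|^4 = (sqrt(130))^4 = 130^2 = 16900

|z^4| = 16900


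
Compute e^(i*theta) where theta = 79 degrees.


cos(79°) = 0.1908
sin(79°) = 0.9816

e^(i*79°) = 0.1908 + 0.9816i


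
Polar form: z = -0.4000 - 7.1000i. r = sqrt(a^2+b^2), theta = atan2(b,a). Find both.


r = sqrt(0.16+50.41) = sqrt(50.57) = 7.1113
theta = atan2(-7.1, -0.4) = -93.2245 degrees

r = 7.1113, theta = -93.2245 degrees


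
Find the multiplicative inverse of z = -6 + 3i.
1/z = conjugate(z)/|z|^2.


|z|^2 = 36+9 = 45
1/z = (-6 - 3i)/45

1/z = -0.1333 - 0.0667i


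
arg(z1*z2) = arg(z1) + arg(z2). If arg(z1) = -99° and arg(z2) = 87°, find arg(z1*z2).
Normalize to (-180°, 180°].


arg(z1*z2) = -99° + 87° = -12°
Normalized to (-180°, 180°]: -12°

-12°


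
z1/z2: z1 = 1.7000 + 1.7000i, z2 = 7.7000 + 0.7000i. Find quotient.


Conjugate of z2 = 7.7000 - 0.7000i
Numerator: (1.7000 + 1.7000i)(7.7000 - 0.7000i) = 14.2800 + 11.9000i
Denominator: 7.7^2 + 0.7^2 = 59.78
Result = (14.2800 + 11.9000i)/59.78

0.2389 + 0.1991i


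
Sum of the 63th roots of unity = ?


The sum of all 63th roots of unity is 0.
Geometric series: (1 - w^63)/(1 - w) = (1-1)/(1-w) = 0 since w^63 = 1, w ≠ 1.
Alternatively: coefficient of z^62 in z^63 - 1 is 0.

0


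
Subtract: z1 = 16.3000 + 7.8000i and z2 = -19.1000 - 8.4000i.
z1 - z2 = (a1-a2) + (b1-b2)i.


Real: 16.3 + 19.1 = 35.4
Imag: 7.8 + 8.4 = 16.2

35.4000 + 16.2000i


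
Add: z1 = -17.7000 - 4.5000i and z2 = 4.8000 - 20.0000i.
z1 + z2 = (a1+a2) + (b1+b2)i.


Real: -17.7 + 4.8 = -12.9
Imag: -4.5 - 20 = -24.5

-12.9000 - 24.5000i


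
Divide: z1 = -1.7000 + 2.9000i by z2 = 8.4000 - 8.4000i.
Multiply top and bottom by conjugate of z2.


Conjugate of z2 = 8.4000 + 8.4000i
Numerator: (-1.7000 + 2.9000i)(8.4000 + 8.4000i) = -38.6400 + 10.0800i
Denominator: 8.4^2 + (-8.4)^2 = 141.12
Result = (-38.6400 + 10.0800i)/141.12

-0.2738 + 0.0714i


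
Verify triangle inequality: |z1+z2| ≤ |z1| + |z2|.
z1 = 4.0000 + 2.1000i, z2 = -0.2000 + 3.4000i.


|z1| = sqrt(4^2 + 2.1^2) = sqrt(20.41) = 4.5177
|z2| = sqrt((-0.2)^2 + 3.4^2) = sqrt(11.6) = 3.4059
z1+z2 = 3.8000 + 5.5000i
|z1+z2| = sqrt(44.69) = 6.6851
|z1|+|z2| = 4.5177 + 3.4059 = 7.9236

|z1+z2| = 6.6851 ≤ |z1|+|z2| = 7.9236 (verified)


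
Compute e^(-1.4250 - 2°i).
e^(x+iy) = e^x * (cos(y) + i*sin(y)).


e^-1.4250 = 0.2405
cos(-2°) = 0.9994
sin(-2°) = -0.0349
Real = 0.2405*0.9994 = 0.2404
Imag = 0.2405*(-0.0349) = -0.0084

0.2404 - 0.0084i


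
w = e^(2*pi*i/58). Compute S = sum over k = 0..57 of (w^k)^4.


The roots are w_k = w^k with w = e^(2*pi*i/58), and (w^k)^4 = (w^4)^k.
So S = 1 + u + u^2 + ... + u^(57) with u = w^4.
4 = 0*58 + 4, so 4 is not a multiple of 58: u = w^4 ≠ 1 (w is a primitive 58th root), while u^58 = (w^58)^4 = 1.
Geometric series: S = (1 - u^58)/(1 - u) = (1 - 1)/(1 - u) = 0

S = 0


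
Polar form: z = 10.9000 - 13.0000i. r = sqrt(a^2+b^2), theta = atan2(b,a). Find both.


r = sqrt(118.81+169) = sqrt(287.81) = 16.9650
theta = atan2(-13, 10.9) = -50.0215 degrees

r = 16.9650, theta = -50.0215 degrees


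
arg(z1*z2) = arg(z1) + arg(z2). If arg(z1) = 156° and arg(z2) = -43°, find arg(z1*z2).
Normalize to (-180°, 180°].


arg(z1*z2) = 156° - 43° = 113°
Normalized to (-180°, 180°]: 113°

113°


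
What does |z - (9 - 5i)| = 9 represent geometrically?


|z - z0| = r is a circle with center z0 and radius r.
Center = (9, -5), radius = 9

Circle with center (9, -5) and radius 9


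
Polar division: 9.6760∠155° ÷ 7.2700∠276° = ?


r = 9.6760 / 7.2700 = 1.3309
theta = 155° - 276° = -121° = 239° (mod 360)

1.3309 cis(239°)


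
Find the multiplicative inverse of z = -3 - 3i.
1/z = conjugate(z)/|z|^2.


|z|^2 = 9+9 = 18
1/z = (-3 + 3i)/18

1/z = -0.1667 + 0.1667i


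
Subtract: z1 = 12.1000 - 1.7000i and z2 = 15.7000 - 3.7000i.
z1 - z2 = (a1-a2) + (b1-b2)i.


Real: 12.1 - 15.7 = -3.6
Imag: -1.7 + 3.7 = 2

-3.6000 + 2.0000i


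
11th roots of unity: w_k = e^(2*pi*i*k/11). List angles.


The 11th roots of unity are cis(360k/11°) for k=0..10
Angle step = 360/11 = 32.7273°
Primitive root: cis(32.7273°)
Primitive root = 0.8413 + 0.5406i

11 roots at angles: 0°, 32.7273°, 65.4545°, 98.1818°, 130.9091°, 163.6364°, 196.3636°, 229.0909°, 261.8182°, 294.5455°, 327.2727°


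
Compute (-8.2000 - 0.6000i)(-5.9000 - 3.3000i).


Real = -8.2*(-5.9) - (-0.6)*(-3.3) = 48.38 - 1.98 = 46.4
Imag = -8.2*(-3.3) - (5.9)*(-0.6) = 27.06 + 3.54 = 30.6

46.4000 + 30.6000i


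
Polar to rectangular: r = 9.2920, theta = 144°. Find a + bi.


a = 9.2920*cos(144°) = 9.2920*(-0.80902) = -7.5174
b = 9.2920*sin(144°) = 9.2920*0.58779 = 5.4617

-7.5174 + 5.4617i


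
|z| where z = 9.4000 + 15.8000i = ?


|z| = sqrt(9.4^2 + 15.8^2) = sqrt(88.36 + 249.64) = sqrt(338) = 18.3848

|z| = 18.3848


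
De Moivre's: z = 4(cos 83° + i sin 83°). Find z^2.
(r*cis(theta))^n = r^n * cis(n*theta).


r^2 = 4^2 = 16
n*theta = 2*83° = 166° = 166° (mod 360)
a = 16*cos(166°) = -15.5247
b = 16*sin(166°) = 3.8708

16 cis(166°) = -15.5247 + 3.8708i


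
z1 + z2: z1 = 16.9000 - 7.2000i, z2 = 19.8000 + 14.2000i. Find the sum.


Real: 16.9 + 19.8 = 36.7
Imag: -7.2 + 14.2 = 7

36.7000 + 7.0000i


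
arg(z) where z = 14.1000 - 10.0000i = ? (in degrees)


Re = 14.1, Im = -10
arg = atan2(-10, 14.1) = -35.3450 degrees

arg(z) = -35.3450 degrees


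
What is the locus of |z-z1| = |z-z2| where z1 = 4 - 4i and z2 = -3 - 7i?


Equal distances means the locus is the perpendicular bisector of z1 and z2.
Midpoint = ((4+(-3))/2, (-4+(-7))/2) = (0.5000, -5.5000)

Perpendicular bisector through (0.5000, -5.5000)


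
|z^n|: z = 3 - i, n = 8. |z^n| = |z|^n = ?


|z| = sqrt(9+1) = sqrt(10) = 3.1623
|z^8| = |z|^8 = (sqrt(10))^8 = 10^4 = 10000

|z^8| = 10000


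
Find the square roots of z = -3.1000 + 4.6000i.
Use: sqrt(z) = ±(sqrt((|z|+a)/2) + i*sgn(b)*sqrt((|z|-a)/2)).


|z| = sqrt(9.61+21.16) = 5.5471
sqrt((|z|+a)/2) = sqrt((5.5471+(-3.1))/2) = sqrt(1.2235) = 1.1061
sqrt((|z|-a)/2) = sqrt((5.5471-(-3.1))/2) = sqrt(4.3235) = 2.0793

±(1.1061 + 2.0793i) i.e. 1.1061 + 2.0793i and -1.1061 - 2.0793i


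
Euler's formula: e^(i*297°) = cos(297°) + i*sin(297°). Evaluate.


cos(297°) = 0.4540
sin(297°) = -0.8910

e^(i*297°) = 0.4540 - 0.8910i


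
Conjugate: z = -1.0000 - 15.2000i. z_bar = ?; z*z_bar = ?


z_bar = -1.0000 + 15.2000i
z*z_bar = (-1)^2 + (-15.2)^2 = 1 + 231.04 = 232.04

z_bar = -1.0000 + 15.2000i, z*z_bar = 232.04


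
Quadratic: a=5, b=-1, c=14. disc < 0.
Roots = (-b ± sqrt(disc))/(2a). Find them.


disc = (-1)^2 - 4*5*14 = 1 - 280 = -279
sqrt(|disc|) = sqrt(279) = 16.7033
Real part = 1/(2*5) = 0.1000
Imag part = 16.7033/(2*5) = 1.6703

0.1000 ± 1.6703i


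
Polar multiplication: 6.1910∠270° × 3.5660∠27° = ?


r = 6.1910 * 3.5660 = 22.0771
theta = 270° + 27° = 297° = 297° (mod 360)

22.0771 cis(297°)


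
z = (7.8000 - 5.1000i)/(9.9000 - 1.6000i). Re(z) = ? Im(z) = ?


Multiply by conjugate: (7.8000 - 5.1000i)(9.9000 + 1.6000i) / (9.9^2 + (-1.6)^2)
Numerator real = 7.8*9.9 - (5.1)*(-1.6) = 85.38
Numerator imag = -5.1*9.9 - 7.8*(-1.6) = -38.01
Denominator = 100.57
Re(z) = 85.38/100.57 = 0.8490
Im(z) = -38.01/100.57 = -0.3779

Re(z) = 0.8490, Im(z) = -0.3779


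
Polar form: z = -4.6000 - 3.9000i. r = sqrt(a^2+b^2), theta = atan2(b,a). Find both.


r = sqrt(21.16+15.21) = sqrt(36.37) = 6.0308
theta = atan2(-3.9, -4.6) = -139.7079 degrees

r = 6.0308, theta = -139.7079 degrees


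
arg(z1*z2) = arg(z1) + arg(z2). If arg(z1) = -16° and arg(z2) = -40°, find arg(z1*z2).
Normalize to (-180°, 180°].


arg(z1*z2) = -16° - 40° = -56°
Normalized to (-180°, 180°]: -56°

-56°


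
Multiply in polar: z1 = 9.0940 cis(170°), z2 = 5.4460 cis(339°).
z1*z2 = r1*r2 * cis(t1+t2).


r = 9.0940 * 5.4460 = 49.5259
theta = 170° + 339° = 509° = 149° (mod 360)

49.5259 cis(149°)


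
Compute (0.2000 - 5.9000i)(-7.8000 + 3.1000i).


Real = 0.2*(-7.8) - (-5.9)*3.1 = -1.56 - (-18.29) = 16.73
Imag = 0.2*3.1 - (7.8)*(-5.9) = 0.62 + 46.02 = 46.64

16.7300 + 46.6400i


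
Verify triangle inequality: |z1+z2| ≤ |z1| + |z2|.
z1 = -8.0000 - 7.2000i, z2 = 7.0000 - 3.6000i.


|z1| = sqrt((-8)^2 + (-7.2)^2) = sqrt(115.84) = 10.7629
|z2| = sqrt(7^2 + (-3.6)^2) = sqrt(61.96) = 7.8715
z1+z2 = -1.0000 - 10.8000i
|z1+z2| = sqrt(117.64) = 10.8462
|z1|+|z2| = 10.7629 + 7.8715 = 18.6344

|z1+z2| = 10.8462 ≤ |z1|+|z2| = 18.6344 (verified)


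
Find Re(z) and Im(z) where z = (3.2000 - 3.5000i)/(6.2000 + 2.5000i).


Multiply by conjugate: (3.2000 - 3.5000i)(6.2000 - 2.5000i) / (6.2^2 + 2.5^2)
Numerator real = 3.2*6.2 - (3.5)*2.5 = 11.09
Numerator imag = -3.5*6.2 - 3.2*2.5 = -29.7
Denominator = 44.69
Re(z) = 11.09/44.69 = 0.2482
Im(z) = -29.7/44.69 = -0.6646

Re(z) = 0.2482, Im(z) = -0.6646


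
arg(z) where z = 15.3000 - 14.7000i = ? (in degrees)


Re = 15.3, Im = -14.7
arg = atan2(-14.7, 15.3) = -43.8542 degrees

arg(z) = -43.8542 degrees


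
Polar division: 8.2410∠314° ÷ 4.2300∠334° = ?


r = 8.2410 / 4.2300 = 1.9482
theta = 314° - 334° = -20° = 340° (mod 360)

1.9482 cis(340°)


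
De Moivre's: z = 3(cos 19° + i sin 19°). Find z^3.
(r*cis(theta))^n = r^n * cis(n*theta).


r^3 = 3^3 = 27
n*theta = 3*19° = 57° = 57° (mod 360)
a = 27*cos(57°) = 14.7053
b = 27*sin(57°) = 22.6441

27 cis(57°) = 14.7053 + 22.6441i


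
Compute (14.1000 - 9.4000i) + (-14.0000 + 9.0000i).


Real: 14.1 - 14 = 0.1
Imag: -9.4 + 9 = -0.4

0.1000 - 0.4000i


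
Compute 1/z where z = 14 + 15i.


|z|^2 = 196+225 = 421
1/z = (14 - 15i)/421

1/z = 0.0333 - 0.0356i


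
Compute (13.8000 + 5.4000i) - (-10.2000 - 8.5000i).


Real: 13.8 + 10.2 = 24
Imag: 5.4 + 8.5 = 13.9

24.0000 + 13.9000i


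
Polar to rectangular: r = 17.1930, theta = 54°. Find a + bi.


a = 17.1930*cos(54°) = 17.1930*0.587785 = 10.1058
b = 17.1930*sin(54°) = 17.1930*0.809017 = 13.9094

10.1058 + 13.9094i


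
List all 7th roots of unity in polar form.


The 7th roots of unity are cis(360k/7°) for k=0..6
Angle step = 360/7 = 51.4286°
Primitive root: cis(51.4286°)
Primitive root = 0.6235 + 0.7818i

7 roots at angles: 0°, 51.4286°, 102.8571°, 154.2857°, 205.7143°, 257.1429°, 308.5714°


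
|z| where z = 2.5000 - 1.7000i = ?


|z| = sqrt(2.5^2 + (-1.7)^2) = sqrt(6.25 + 2.89) = sqrt(9.14) = 3.0232

|z| = 3.0232


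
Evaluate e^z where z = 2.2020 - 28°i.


e^2.2020 = 9.0431
cos(-28°) = 0.88295
sin(-28°) = -0.46947
Real = 9.0431*0.88295 = 7.9846
Imag = 9.0431*(-0.46947) = -4.2455

7.9846 - 4.2455i


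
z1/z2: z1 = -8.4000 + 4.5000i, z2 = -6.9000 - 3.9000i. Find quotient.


Conjugate of z2 = -6.9000 + 3.9000i
Numerator: (-8.4000 + 4.5000i)(-6.9000 + 3.9000i) = 40.4100 - 63.8100i
Denominator: (-6.9)^2 + (-3.9)^2 = 62.82
Result = (40.4100 - 63.8100i)/62.82

0.6433 - 1.0158i


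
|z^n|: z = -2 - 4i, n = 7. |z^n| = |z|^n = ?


|z| = sqrt(4+16) = sqrt(20) = 4.4721
|z^7| = |z|^7 = (sqrt(20))^7 = 20^3 * sqrt(20) = 8000*sqrt(20)

|z^7| = 8000*sqrt(20) ≈ 35777.0876


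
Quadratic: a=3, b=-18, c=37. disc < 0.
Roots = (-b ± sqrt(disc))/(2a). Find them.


disc = (-18)^2 - 4*3*37 = 324 - 444 = -120
sqrt(|disc|) = sqrt(120) = 10.9545
Real part = 18/(2*3) = 3.0000
Imag part = 10.9545/(2*3) = 1.8257

3.0000 ± 1.8257i


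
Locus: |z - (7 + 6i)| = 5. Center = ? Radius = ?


|z - z0| = r is a circle with center z0 and radius r.
Center = (7, 6), radius = 5

Circle with center (7, 6) and radius 5


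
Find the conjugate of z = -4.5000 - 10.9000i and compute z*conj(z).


z_bar = -4.5000 + 10.9000i
z*z_bar = (-4.5)^2 + (-10.9)^2 = 20.25 + 118.81 = 139.06

z_bar = -4.5000 + 10.9000i, z*z_bar = 139.06


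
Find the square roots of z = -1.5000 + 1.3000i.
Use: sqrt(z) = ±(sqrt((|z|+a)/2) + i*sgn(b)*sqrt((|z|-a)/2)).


|z| = sqrt(2.25+1.69) = 1.9849
sqrt((|z|+a)/2) = sqrt((1.9849+(-1.5))/2) = sqrt(0.2425) = 0.4924
sqrt((|z|-a)/2) = sqrt((1.9849-(-1.5))/2) = sqrt(1.7425) = 1.3200

±(0.4924 + 1.3200i) i.e. 0.4924 + 1.3200i and -0.4924 - 1.3200i


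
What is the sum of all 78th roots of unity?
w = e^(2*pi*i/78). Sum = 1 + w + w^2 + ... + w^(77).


The sum of all 78th roots of unity is 0.
Geometric series: (1 - w^78)/(1 - w) = (1-1)/(1-w) = 0 since w^78 = 1, w ≠ 1.
Alternatively: coefficient of z^77 in z^78 - 1 is 0.

0


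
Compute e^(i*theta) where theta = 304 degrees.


cos(304°) = 0.5592
sin(304°) = -0.8290

e^(i*304°) = 0.5592 - 0.8290i


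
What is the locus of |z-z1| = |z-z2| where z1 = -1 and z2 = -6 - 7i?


Equal distances means the locus is the perpendicular bisector of z1 and z2.
Midpoint = ((-1+(-6))/2, (0+(-7))/2) = (-3.5000, -3.5000)

Perpendicular bisector through (-3.5000, -3.5000)


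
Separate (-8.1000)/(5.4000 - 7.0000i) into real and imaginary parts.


Multiply by conjugate: (-8.1000)(5.4000 + 7.0000i) / (5.4^2 + (-7)^2)
Numerator real = -8.1*5.4 + 0*(-7) = -43.74
Numerator imag = 0*5.4 - (-8.1)*(-7) = -56.7
Denominator = 78.16
Re(z) = -43.74/78.16 = -0.5596
Im(z) = -56.7/78.16 = -0.7254

Re(z) = -0.5596, Im(z) = -0.7254


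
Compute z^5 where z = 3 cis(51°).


r^5 = 3^5 = 243
n*theta = 5*51° = 255° = 255° (mod 360)
a = 243*cos(255°) = -62.8930
b = 243*sin(255°) = -234.7200

243 cis(255°) = -62.8930 - 234.7200i


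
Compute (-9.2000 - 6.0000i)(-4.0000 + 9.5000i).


Real = -9.2*(-4) - (-6)*9.5 = 36.8 - (-57) = 93.8
Imag = -9.2*9.5 - (4)*(-6) = -87.4 + 24 = -63.4

93.8000 - 63.4000i


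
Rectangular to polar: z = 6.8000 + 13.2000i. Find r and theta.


r = sqrt(46.24+174.24) = sqrt(220.48) = 14.8486
theta = atan2(13.2, 6.8) = 62.7447 degrees

r = 14.8486, theta = 62.7447 degrees


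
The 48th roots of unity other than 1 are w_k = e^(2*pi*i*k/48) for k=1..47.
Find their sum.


With w = e^(2*pi*i/48), all 48 of the 48th roots of unity w^0 = 1, w, ..., w^(47) sum to 0: 1 + w + ... + w^(47) = (1 - w^48)/(1 - w) = 0 since w^48 = 1, w ≠ 1.
Removing the root 1: w + w^2 + ... + w^(47) = 0 - 1 = -1

Sum = -1


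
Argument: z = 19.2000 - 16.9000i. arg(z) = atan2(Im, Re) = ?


Re = 19.2, Im = -16.9
arg = atan2(-16.9, 19.2) = -41.3545 degrees

arg(z) = -41.3545 degrees


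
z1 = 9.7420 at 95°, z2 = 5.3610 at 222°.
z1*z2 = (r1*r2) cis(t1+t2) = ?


r = 9.7420 * 5.3610 = 52.2269
theta = 95° + 222° = 317° = 317° (mod 360)

52.2269 cis(317°)


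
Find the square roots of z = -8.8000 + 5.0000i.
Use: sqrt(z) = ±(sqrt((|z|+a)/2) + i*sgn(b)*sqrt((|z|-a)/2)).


|z| = sqrt(77.44+25) = 10.1213
sqrt((|z|+a)/2) = sqrt((10.1213+(-8.8))/2) = sqrt(0.6606) = 0.8128
sqrt((|z|-a)/2) = sqrt((10.1213-(-8.8))/2) = sqrt(9.4606) = 3.0758

±(0.8128 + 3.0758i) i.e. 0.8128 + 3.0758i and -0.8128 - 3.0758i


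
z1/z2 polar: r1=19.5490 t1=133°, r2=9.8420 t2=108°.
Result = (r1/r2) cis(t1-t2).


r = 19.5490 / 9.8420 = 1.9863
theta = 133° - 108° = 25° = 25° (mod 360)

1.9863 cis(25°)


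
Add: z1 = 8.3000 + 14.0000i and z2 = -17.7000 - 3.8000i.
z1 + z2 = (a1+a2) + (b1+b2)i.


Real: 8.3 - 17.7 = -9.4
Imag: 14 - 3.8 = 10.2

-9.4000 + 10.2000i


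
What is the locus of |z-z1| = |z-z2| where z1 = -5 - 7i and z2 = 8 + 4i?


Equal distances means the locus is the perpendicular bisector of z1 and z2.
Midpoint = ((-5+8)/2, (-7+4)/2) = (1.5000, -1.5000)

Perpendicular bisector through (1.5000, -1.5000)


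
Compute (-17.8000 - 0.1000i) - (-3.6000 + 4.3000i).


Real: -17.8 + 3.6 = -14.2
Imag: -0.1 - 4.3 = -4.4

-14.2000 - 4.4000i


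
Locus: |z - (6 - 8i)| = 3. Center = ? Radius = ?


|z - z0| = r is a circle with center z0 and radius r.
Center = (6, -8), radius = 3

Circle with center (6, -8) and radius 3


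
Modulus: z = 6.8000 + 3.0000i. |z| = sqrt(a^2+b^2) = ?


|z| = sqrt(6.8^2 + 3^2) = sqrt(46.24 + 9) = sqrt(55.24) = 7.4324

|z| = 7.4324


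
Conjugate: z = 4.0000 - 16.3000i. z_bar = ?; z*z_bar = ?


z_bar = 4.0000 + 16.3000i
z*z_bar = 4^2 + (-16.3)^2 = 16 + 265.69 = 281.69

z_bar = 4.0000 + 16.3000i, z*z_bar = 281.69


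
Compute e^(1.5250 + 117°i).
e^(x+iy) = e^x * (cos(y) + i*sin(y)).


e^1.5250 = 4.5951
cos(117°) = -0.454
sin(117°) = 0.89101
Real = 4.5951*(-0.454) = -2.0862
Imag = 4.5951*0.89101 = 4.0943

-2.0862 + 4.0943i


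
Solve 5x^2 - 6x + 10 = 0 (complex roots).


disc = (-6)^2 - 4*5*10 = 36 - 200 = -164
sqrt(|disc|) = sqrt(164) = 12.8062
Real part = 6/(2*5) = 0.6000
Imag part = 12.8062/(2*5) = 1.2806

0.6000 ± 1.2806i


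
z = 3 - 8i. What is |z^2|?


|z| = sqrt(9+64) = sqrt(73) = 8.5440
|z^2| = |z|^2 = (sqrt(73))^2 = 73

|z^2| = 73


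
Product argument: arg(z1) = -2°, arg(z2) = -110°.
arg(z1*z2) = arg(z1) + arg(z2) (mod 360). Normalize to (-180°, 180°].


arg(z1*z2) = -2° - 110° = -112°
Normalized to (-180°, 180°]: -112°

-112°


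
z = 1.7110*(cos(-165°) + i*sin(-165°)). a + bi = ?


a = 1.7110*cos(-165°) = 1.7110*(-0.9659) = -1.6527
b = 1.7110*sin(-165°) = 1.7110*(-0.2588) = -0.4428

-1.6527 - 0.4428i


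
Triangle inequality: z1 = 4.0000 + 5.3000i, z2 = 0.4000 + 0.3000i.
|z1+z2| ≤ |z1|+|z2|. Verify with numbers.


|z1| = sqrt(4^2 + 5.3^2) = sqrt(44.09) = 6.6400
|z2| = sqrt(0.4^2 + 0.3^2) = sqrt(0.25) = 0.5000
z1+z2 = 4.4000 + 5.6000i
|z1+z2| = sqrt(50.72) = 7.1218
|z1|+|z2| = 6.6400 + 0.5000 = 7.1400

|z1+z2| = 7.1218 ≤ |z1|+|z2| = 7.1400 (verified)


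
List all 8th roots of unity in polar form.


The 8th roots of unity are cis(360k/8°) for k=0..7
Angle step = 360/8 = 45°
Primitive root: cis(45°)
Primitive root = 0.7071 + 0.7071i

8 roots at angles: 0°, 45°, 90°, 135°, 180°, 225°, 270°, 315°


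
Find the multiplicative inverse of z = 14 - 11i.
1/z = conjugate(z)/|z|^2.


|z|^2 = 196+121 = 317
1/z = (14 + 11i)/317

1/z = 0.0442 + 0.0347i


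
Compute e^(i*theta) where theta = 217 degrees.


cos(217°) = -0.7986
sin(217°) = -0.6018

e^(i*217°) = -0.7986 - 0.6018i


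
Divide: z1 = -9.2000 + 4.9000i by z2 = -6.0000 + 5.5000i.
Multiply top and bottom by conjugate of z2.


Conjugate of z2 = -6.0000 - 5.5000i
Numerator: (-9.2000 + 4.9000i)(-6.0000 - 5.5000i) = 82.1500 + 21.2000i
Denominator: (-6)^2 + 5.5^2 = 66.25
Result = (82.1500 + 21.2000i)/66.25

1.2400 + 0.3200i


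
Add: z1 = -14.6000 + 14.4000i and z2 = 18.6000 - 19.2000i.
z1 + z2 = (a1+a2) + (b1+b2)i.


Real: -14.6 + 18.6 = 4
Imag: 14.4 - 19.2 = -4.8

4.0000 - 4.8000i


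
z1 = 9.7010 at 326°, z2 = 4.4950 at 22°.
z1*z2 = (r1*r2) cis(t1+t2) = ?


r = 9.7010 * 4.4950 = 43.6060
theta = 326° + 22° = 348° = 348° (mod 360)

43.6060 cis(348°)


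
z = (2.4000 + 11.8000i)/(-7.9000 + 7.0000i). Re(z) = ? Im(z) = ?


Multiply by conjugate: (2.4000 + 11.8000i)(-7.9000 - 7.0000i) / ((-7.9)^2 + 7^2)
Numerator real = 2.4*(-7.9) + 11.8*7 = 63.64
Numerator imag = 11.8*(-7.9) - 2.4*7 = -110.02
Denominator = 111.41
Re(z) = 63.64/111.41 = 0.5712
Im(z) = -110.02/111.41 = -0.9875

Re(z) = 0.5712, Im(z) = -0.9875


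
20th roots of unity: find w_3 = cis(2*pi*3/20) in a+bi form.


Angle = 360*3/20 = 54°
a = cos(54°) = 0.5878
b = sin(54°) = 0.8090

0.5878 + 0.8090i


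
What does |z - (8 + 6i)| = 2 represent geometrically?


|z - z0| = r is a circle with center z0 and radius r.
Center = (8, 6), radius = 2

Circle with center (8, 6) and radius 2


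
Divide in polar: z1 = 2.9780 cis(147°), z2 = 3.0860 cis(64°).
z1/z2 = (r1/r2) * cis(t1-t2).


r = 2.9780 / 3.0860 = 0.9650
theta = 147° - 64° = 83° = 83° (mod 360)

0.9650 cis(83°)


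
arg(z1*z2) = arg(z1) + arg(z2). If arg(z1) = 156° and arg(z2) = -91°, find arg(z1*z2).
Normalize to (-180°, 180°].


arg(z1*z2) = 156° - 91° = 65°
Normalized to (-180°, 180°]: 65°

65°


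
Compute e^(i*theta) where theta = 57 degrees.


cos(57°) = 0.5446
sin(57°) = 0.8387

e^(i*57°) = 0.5446 + 0.8387i


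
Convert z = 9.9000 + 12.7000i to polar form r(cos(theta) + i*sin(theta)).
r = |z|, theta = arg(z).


r = sqrt(98.01+161.29) = sqrt(259.3) = 16.1028
theta = atan2(12.7, 9.9) = 52.0626 degrees

r = 16.1028, theta = 52.0626 degrees
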